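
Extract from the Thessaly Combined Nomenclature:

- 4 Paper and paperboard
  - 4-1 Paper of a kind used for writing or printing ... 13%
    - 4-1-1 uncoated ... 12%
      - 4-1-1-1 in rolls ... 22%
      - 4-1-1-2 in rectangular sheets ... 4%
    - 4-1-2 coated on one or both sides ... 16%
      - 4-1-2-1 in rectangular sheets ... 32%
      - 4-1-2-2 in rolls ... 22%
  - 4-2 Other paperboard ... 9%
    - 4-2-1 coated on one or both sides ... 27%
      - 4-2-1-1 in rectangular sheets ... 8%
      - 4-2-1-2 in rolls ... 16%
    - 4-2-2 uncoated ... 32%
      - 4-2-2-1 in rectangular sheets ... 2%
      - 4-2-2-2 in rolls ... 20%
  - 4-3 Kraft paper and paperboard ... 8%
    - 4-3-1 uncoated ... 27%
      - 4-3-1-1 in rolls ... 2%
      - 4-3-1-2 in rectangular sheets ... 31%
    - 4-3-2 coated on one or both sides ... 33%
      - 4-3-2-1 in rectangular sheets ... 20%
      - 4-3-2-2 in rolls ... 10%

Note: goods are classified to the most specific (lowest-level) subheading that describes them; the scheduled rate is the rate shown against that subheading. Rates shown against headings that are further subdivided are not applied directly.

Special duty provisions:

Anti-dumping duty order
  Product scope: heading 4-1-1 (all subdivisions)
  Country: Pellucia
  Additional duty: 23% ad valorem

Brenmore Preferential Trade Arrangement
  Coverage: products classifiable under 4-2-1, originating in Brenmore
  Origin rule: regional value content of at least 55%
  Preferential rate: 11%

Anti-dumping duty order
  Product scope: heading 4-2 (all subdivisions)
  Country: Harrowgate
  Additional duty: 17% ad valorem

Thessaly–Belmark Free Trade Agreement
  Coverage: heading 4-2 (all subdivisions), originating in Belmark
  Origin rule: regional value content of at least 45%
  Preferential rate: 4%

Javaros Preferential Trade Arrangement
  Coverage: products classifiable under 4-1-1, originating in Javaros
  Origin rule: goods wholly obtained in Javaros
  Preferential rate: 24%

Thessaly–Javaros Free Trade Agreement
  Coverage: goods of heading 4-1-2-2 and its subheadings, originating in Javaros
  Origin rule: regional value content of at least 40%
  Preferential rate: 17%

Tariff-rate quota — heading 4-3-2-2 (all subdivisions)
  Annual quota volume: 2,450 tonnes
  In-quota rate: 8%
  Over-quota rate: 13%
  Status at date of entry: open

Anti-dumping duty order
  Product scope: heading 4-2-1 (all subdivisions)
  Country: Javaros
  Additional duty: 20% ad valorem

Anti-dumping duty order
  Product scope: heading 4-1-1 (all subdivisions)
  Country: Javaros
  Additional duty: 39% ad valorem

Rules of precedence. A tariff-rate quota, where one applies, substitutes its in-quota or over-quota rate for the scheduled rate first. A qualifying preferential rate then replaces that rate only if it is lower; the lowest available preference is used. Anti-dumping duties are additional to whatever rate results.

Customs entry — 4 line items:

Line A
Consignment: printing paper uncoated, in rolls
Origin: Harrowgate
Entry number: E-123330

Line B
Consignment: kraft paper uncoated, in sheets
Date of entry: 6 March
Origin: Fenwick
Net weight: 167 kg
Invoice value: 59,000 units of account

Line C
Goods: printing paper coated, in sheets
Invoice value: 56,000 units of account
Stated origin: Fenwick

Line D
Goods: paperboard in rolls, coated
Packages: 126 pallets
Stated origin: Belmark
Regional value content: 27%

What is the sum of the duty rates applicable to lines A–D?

101%

Line A: printing paper → 4-1; uncoated → 4-1-1; in rolls → 4-1-1-1. Scheduled 22%. No special measure applies. → 22%.
Line B: kraft paper → 4-3; uncoated → 4-3-1; in sheets → 4-3-1-2. Scheduled 31%. No special measure applies. → 31%.
Line C: printing paper → 4-1; coated → 4-1-2; in sheets → 4-1-2-1. Scheduled 32%. No special measure applies. → 32%.
Line D: paperboard → 4-2; coated → 4-2-1; in rolls → 4-2-1-2. Scheduled 16%. Belmark agreement on 4-2: RVC < 45%. → 16%.
Sum: 22% + 31% + 32% + 16% = 101%.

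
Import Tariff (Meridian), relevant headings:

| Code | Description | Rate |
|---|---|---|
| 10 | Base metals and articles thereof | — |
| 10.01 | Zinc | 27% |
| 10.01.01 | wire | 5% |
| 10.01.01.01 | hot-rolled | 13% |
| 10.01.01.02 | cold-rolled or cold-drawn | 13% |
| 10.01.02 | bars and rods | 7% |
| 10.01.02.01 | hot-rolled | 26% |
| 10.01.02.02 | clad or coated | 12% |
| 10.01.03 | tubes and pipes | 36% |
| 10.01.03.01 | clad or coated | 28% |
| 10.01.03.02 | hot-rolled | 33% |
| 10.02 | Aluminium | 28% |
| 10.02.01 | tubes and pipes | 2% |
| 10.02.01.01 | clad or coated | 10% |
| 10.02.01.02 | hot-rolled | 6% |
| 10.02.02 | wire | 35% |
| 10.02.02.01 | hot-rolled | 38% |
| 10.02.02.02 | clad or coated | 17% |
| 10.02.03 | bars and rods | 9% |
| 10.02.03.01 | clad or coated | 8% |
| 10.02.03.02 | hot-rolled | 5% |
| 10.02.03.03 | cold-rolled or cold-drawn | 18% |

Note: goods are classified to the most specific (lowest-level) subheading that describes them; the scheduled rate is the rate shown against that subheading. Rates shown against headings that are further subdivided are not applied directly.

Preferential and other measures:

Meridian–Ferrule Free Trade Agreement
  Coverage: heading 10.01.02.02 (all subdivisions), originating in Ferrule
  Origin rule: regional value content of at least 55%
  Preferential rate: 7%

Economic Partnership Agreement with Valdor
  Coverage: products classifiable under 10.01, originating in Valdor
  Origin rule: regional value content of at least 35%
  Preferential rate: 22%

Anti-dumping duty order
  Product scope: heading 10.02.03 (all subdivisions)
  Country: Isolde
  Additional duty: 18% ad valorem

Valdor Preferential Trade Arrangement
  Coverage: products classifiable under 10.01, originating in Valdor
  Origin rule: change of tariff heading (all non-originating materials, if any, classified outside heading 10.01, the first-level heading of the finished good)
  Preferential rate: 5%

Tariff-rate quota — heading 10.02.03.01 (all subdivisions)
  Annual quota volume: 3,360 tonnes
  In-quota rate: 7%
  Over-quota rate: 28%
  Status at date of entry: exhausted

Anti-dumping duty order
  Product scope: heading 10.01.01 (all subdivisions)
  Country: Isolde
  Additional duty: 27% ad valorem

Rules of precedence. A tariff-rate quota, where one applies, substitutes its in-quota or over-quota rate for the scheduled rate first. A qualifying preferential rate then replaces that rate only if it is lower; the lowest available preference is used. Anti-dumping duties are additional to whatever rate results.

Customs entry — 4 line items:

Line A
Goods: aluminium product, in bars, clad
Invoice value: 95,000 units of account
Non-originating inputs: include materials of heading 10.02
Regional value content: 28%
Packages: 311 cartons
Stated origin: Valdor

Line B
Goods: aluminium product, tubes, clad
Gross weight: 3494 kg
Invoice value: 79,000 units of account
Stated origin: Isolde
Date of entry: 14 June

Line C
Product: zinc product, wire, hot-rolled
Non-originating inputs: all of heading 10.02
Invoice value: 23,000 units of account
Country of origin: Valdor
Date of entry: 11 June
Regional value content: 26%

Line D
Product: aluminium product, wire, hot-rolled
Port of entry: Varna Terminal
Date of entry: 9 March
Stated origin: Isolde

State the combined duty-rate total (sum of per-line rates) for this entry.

Line A: aluminium → 10.02; in bars → 10.02.03; clad → 10.02.03.01. Scheduled 8%. quota on 10.02.03.01 exhausted → over-quota 28%; Valdor agreement on 10.01: 10.02.03.01 not covered; Valdor agreement on 10.01: 10.02.03.01 not covered. → 28%.
Line B: aluminium → 10.02; tubes → 10.02.01; clad → 10.02.01.01. Scheduled 10%. No special measure applies. → 10%.
Line C: zinc → 10.01; wire → 10.01.01; hot-rolled → 10.01.01.01. Scheduled 13%. Valdor agreement on 10.01: RVC < 35%; Valdor agreement on 10.01: CTH met → 5% available; preferential 5%. → 5%.
Line D: aluminium → 10.02; wire → 10.02.02; hot-rolled → 10.02.02.01. Scheduled 38%. No special measure applies. → 38%.
Sum: 28% + 10% + 5% + 38% = 81%.

81%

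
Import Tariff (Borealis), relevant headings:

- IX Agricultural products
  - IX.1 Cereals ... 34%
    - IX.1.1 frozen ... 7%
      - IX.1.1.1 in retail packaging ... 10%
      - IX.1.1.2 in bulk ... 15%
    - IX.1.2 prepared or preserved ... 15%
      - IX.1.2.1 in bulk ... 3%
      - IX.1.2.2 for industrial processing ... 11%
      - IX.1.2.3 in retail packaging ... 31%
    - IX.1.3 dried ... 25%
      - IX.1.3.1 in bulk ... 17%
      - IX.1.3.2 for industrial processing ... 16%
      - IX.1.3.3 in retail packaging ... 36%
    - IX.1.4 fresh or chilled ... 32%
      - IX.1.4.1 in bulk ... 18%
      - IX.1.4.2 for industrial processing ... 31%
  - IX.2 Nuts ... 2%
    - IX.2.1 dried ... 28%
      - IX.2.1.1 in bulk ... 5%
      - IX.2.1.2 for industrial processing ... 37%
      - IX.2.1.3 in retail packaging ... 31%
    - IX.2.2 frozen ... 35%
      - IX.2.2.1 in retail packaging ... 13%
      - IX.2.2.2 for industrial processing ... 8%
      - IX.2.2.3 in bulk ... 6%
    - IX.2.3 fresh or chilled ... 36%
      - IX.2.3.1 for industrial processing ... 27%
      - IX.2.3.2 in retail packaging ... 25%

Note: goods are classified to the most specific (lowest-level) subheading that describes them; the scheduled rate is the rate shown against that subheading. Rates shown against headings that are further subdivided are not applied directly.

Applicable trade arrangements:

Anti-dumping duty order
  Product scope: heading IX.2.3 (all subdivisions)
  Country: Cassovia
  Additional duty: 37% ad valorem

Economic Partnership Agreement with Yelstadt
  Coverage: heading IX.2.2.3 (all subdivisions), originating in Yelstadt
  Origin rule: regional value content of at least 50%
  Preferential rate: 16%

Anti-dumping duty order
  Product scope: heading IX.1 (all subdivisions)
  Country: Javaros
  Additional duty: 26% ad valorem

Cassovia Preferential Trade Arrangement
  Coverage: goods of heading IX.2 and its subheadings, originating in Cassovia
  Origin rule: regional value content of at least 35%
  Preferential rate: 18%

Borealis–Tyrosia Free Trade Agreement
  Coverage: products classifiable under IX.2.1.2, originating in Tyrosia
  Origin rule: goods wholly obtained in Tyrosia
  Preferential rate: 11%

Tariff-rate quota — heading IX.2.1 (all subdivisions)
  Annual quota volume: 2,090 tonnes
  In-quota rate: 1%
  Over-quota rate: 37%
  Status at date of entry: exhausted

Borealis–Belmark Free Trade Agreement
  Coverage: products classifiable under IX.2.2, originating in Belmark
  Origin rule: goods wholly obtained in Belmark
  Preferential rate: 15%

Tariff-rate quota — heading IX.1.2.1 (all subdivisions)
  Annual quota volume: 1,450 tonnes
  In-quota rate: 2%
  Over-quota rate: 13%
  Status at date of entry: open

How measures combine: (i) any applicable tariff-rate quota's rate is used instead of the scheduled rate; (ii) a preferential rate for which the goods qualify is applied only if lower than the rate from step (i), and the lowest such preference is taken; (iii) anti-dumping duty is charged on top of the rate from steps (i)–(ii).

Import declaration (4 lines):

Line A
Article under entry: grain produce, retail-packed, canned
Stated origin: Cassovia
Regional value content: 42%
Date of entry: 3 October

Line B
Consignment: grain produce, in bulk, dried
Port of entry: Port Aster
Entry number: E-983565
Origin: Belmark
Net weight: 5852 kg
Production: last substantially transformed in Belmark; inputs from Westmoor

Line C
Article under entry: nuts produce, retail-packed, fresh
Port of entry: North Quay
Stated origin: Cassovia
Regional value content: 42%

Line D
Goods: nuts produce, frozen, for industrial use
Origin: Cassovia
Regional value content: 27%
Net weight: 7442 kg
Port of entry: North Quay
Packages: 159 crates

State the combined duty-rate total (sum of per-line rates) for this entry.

111%

Line A: grain → IX.1; canned → IX.1.2; retail-packed → IX.1.2.3. Scheduled 31%. Cassovia agreement on IX.2: IX.1.2.3 not covered. → 31%.
Line B: grain → IX.1; dried → IX.1.3; in bulk → IX.1.3.1. Scheduled 17%. Belmark agreement on IX.2.2: IX.1.3.1 not covered. → 17%.
Line C: nuts → IX.2; fresh → IX.2.3; retail-packed → IX.2.3.2. Scheduled 25%. Cassovia agreement on IX.2: RVC ≥ 35% → 18% available; preferential 18%; anti-dumping (Cassovia, IX.2.3): +37%; total 18% + 37% = 55%. → 55%.
Line D: nuts → IX.2; frozen → IX.2.2; for industrial use → IX.2.2.2. Scheduled 8%. Cassovia agreement on IX.2: RVC < 35%. → 8%.
Sum: 31% + 17% + 55% + 8% = 111%.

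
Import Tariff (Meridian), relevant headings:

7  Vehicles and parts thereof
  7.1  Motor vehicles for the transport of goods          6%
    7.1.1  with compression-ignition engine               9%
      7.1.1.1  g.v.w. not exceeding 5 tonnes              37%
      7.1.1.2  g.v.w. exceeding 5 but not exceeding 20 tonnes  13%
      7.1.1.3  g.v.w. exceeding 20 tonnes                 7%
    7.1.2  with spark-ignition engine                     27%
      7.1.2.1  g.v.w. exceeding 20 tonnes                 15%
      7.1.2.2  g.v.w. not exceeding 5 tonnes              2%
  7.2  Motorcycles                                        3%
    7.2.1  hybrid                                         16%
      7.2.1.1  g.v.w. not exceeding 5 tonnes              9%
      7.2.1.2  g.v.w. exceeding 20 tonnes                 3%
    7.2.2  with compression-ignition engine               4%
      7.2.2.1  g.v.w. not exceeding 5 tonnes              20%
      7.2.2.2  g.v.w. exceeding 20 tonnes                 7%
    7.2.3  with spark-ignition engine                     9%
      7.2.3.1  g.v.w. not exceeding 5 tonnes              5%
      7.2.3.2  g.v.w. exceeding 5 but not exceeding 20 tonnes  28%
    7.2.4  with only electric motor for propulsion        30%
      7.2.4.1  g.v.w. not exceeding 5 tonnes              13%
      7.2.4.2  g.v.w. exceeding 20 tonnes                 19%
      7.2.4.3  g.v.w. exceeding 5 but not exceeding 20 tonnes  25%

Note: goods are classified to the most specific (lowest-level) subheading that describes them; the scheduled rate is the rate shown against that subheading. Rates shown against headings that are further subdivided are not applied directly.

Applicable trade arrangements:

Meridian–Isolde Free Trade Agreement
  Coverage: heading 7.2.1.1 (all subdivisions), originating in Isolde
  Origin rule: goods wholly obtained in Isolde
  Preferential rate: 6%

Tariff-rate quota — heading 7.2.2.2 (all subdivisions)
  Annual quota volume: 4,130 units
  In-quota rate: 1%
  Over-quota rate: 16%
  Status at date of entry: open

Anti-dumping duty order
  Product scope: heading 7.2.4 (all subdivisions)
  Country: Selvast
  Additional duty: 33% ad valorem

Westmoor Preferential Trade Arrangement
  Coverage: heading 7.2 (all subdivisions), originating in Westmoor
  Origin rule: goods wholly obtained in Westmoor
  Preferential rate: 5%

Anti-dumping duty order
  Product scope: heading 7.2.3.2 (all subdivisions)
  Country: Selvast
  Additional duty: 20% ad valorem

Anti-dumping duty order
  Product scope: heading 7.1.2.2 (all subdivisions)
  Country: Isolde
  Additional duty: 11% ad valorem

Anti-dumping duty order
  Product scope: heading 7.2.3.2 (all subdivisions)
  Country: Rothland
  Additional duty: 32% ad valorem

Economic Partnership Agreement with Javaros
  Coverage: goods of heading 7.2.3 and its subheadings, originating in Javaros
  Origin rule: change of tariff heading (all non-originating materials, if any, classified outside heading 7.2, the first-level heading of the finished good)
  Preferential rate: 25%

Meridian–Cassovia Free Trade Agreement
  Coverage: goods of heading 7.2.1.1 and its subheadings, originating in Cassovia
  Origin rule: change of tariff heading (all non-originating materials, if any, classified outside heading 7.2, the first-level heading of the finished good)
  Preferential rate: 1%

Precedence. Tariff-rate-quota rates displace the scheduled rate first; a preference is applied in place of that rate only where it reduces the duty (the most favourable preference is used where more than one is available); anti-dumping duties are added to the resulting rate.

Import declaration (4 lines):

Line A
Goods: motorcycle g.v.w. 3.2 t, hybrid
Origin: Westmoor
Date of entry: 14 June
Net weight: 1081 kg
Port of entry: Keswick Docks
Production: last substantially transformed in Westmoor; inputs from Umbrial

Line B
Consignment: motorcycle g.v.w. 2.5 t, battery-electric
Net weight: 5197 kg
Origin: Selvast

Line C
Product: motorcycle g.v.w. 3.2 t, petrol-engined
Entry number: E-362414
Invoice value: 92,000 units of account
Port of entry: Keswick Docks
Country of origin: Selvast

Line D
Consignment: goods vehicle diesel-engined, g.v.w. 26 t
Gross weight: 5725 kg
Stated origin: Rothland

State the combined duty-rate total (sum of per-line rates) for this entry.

Line A: motorcycle → 7.2; hybrid → 7.2.1; g.v.w. 3.2 t → 7.2.1.1. Scheduled 9%. Westmoor agreement on 7.2: not wholly obtained. → 9%.
Line B: motorcycle → 7.2; battery-electric → 7.2.4; g.v.w. 2.5 t → 7.2.4.1. Scheduled 13%. anti-dumping (Selvast, 7.2.4): +33%; total 13% + 33% = 46%. → 46%.
Line C: motorcycle → 7.2; petrol-engined → 7.2.3; g.v.w. 3.2 t → 7.2.3.1. Scheduled 5%. No special measure applies. → 5%.
Line D: goods vehicle → 7.1; diesel-engined → 7.1.1; g.v.w. 26 t → 7.1.1.3. Scheduled 7%. No special measure applies. → 7%.
Sum: 9% + 46% + 5% + 7% = 67%.

67%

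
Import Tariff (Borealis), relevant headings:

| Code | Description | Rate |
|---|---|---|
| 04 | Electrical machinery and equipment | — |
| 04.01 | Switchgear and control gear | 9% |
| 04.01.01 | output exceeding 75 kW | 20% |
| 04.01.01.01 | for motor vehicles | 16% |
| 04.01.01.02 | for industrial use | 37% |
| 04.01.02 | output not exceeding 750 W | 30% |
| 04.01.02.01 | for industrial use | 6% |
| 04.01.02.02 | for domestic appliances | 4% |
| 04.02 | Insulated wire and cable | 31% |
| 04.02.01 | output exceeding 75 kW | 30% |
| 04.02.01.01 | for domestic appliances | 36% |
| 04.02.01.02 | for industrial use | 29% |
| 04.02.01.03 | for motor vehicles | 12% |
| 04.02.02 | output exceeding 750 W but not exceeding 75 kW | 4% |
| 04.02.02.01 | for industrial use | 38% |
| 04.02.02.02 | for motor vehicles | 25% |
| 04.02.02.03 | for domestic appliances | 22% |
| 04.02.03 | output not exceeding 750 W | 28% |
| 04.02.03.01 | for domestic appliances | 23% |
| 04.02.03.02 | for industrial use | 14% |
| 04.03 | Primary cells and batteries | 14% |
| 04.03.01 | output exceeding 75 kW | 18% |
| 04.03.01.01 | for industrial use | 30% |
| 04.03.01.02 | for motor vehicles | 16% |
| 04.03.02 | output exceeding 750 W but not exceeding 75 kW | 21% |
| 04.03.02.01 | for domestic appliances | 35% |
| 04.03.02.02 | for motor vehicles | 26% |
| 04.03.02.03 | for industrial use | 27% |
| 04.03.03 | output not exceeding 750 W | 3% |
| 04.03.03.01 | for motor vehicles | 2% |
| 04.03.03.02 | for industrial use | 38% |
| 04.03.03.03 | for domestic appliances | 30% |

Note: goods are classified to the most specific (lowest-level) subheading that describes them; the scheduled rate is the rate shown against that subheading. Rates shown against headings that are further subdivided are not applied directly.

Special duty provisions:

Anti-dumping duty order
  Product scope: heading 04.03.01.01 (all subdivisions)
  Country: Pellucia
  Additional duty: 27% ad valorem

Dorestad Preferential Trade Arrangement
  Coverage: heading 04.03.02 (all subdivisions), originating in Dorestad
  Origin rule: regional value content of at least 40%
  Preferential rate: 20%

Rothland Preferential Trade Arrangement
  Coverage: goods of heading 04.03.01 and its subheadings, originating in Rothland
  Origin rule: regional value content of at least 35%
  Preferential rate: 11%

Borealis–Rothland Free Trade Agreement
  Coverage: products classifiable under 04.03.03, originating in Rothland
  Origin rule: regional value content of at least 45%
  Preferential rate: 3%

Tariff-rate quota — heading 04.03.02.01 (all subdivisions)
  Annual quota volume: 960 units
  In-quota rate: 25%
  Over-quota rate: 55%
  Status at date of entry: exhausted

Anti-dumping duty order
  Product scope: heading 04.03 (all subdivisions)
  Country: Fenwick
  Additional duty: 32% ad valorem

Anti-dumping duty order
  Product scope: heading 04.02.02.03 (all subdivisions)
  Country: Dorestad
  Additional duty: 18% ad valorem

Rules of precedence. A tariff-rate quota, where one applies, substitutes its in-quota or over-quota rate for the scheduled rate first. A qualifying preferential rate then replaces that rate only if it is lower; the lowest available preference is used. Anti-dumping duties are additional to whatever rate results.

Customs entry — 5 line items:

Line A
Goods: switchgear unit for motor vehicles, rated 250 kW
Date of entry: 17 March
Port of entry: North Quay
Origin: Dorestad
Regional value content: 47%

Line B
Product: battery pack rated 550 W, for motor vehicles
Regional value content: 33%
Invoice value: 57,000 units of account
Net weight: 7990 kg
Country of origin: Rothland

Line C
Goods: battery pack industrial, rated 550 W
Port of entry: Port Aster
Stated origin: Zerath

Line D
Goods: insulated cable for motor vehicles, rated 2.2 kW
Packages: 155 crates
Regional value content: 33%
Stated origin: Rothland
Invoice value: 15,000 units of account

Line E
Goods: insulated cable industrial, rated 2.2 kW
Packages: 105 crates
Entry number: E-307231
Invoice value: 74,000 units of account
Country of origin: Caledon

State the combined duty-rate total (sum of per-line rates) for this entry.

119%

Line A: switchgear unit → 04.01; rated 250 kW → 04.01.01; for motor vehicles → 04.01.01.01. Scheduled 16%. Dorestad agreement on 04.03.02: 04.01.01.01 not covered. → 16%.
Line B: battery pack → 04.03; rated 550 W → 04.03.03; for motor vehicles → 04.03.03.01. Scheduled 2%. Rothland agreement on 04.03.01: 04.03.03.01 not covered; Rothland agreement on 04.03.03: RVC < 45%. → 2%.
Line C: battery pack → 04.03; rated 550 W → 04.03.03; industrial → 04.03.03.02. Scheduled 38%. No special measure applies. → 38%.
Line D: insulated cable → 04.02; rated 2.2 kW → 04.02.02; for motor vehicles → 04.02.02.02. Scheduled 25%. Rothland agreement on 04.03.01: 04.02.02.02 not covered; Rothland agreement on 04.03.03: 04.02.02.02 not covered. → 25%.
Line E: insulated cable → 04.02; rated 2.2 kW → 04.02.02; industrial → 04.02.02.01. Scheduled 38%. No special measure applies. → 38%.
Sum: 16% + 2% + 38% + 25% + 38% = 119%.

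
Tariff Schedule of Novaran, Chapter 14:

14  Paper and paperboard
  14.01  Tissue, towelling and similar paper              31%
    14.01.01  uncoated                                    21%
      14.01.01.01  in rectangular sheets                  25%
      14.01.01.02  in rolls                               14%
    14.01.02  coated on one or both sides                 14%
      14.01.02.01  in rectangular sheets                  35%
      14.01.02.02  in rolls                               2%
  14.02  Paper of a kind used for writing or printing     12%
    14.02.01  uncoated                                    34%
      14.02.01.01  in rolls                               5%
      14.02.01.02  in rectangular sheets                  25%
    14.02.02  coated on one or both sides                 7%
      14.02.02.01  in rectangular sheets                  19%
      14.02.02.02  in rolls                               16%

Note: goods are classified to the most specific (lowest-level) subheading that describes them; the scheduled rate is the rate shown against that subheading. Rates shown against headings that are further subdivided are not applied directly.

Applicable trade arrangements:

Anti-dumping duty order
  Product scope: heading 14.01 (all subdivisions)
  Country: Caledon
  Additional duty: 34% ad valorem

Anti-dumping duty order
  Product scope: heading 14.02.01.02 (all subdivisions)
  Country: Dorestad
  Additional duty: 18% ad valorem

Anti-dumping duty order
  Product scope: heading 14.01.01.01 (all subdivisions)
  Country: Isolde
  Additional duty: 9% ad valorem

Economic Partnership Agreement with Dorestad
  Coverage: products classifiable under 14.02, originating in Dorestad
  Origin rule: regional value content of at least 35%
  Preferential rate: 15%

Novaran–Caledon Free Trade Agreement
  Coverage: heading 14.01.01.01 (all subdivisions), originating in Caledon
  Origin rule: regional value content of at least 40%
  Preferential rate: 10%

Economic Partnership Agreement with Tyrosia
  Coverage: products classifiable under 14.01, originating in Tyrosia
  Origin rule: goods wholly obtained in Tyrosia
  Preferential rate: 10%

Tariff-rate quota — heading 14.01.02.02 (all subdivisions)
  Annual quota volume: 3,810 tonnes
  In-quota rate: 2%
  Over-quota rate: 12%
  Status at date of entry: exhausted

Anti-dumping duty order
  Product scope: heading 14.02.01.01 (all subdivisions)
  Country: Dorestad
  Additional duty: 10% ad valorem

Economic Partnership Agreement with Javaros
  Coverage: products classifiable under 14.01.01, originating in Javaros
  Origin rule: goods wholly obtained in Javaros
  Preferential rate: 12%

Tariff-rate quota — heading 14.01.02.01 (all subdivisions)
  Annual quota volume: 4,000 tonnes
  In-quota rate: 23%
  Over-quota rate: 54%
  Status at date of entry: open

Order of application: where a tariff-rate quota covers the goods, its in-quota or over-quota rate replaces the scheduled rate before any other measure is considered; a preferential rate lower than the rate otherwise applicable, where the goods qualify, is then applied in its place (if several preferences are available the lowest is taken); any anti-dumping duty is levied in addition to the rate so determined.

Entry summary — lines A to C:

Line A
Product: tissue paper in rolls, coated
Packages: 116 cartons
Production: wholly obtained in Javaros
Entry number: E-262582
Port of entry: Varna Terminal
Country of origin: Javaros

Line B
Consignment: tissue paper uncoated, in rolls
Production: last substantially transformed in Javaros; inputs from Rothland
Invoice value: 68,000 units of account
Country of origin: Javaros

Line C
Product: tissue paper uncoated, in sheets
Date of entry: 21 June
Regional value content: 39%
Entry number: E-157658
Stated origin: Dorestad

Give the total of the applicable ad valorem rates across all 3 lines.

51%

Line A: tissue paper → 14.01; coated → 14.01.02; in rolls → 14.01.02.02. Scheduled 2%. quota on 14.01.02.02 exhausted → over-quota 12%; Javaros agreement on 14.01.01: 14.01.02.02 not covered. → 12%.
Line B: tissue paper → 14.01; uncoated → 14.01.01; in rolls → 14.01.01.02. Scheduled 14%. Javaros agreement on 14.01.01: not wholly obtained. → 14%.
Line C: tissue paper → 14.01; uncoated → 14.01.01; in sheets → 14.01.01.01. Scheduled 25%. Dorestad agreement on 14.02: 14.01.01.01 not covered. → 25%.
Sum: 12% + 14% + 25% = 51%.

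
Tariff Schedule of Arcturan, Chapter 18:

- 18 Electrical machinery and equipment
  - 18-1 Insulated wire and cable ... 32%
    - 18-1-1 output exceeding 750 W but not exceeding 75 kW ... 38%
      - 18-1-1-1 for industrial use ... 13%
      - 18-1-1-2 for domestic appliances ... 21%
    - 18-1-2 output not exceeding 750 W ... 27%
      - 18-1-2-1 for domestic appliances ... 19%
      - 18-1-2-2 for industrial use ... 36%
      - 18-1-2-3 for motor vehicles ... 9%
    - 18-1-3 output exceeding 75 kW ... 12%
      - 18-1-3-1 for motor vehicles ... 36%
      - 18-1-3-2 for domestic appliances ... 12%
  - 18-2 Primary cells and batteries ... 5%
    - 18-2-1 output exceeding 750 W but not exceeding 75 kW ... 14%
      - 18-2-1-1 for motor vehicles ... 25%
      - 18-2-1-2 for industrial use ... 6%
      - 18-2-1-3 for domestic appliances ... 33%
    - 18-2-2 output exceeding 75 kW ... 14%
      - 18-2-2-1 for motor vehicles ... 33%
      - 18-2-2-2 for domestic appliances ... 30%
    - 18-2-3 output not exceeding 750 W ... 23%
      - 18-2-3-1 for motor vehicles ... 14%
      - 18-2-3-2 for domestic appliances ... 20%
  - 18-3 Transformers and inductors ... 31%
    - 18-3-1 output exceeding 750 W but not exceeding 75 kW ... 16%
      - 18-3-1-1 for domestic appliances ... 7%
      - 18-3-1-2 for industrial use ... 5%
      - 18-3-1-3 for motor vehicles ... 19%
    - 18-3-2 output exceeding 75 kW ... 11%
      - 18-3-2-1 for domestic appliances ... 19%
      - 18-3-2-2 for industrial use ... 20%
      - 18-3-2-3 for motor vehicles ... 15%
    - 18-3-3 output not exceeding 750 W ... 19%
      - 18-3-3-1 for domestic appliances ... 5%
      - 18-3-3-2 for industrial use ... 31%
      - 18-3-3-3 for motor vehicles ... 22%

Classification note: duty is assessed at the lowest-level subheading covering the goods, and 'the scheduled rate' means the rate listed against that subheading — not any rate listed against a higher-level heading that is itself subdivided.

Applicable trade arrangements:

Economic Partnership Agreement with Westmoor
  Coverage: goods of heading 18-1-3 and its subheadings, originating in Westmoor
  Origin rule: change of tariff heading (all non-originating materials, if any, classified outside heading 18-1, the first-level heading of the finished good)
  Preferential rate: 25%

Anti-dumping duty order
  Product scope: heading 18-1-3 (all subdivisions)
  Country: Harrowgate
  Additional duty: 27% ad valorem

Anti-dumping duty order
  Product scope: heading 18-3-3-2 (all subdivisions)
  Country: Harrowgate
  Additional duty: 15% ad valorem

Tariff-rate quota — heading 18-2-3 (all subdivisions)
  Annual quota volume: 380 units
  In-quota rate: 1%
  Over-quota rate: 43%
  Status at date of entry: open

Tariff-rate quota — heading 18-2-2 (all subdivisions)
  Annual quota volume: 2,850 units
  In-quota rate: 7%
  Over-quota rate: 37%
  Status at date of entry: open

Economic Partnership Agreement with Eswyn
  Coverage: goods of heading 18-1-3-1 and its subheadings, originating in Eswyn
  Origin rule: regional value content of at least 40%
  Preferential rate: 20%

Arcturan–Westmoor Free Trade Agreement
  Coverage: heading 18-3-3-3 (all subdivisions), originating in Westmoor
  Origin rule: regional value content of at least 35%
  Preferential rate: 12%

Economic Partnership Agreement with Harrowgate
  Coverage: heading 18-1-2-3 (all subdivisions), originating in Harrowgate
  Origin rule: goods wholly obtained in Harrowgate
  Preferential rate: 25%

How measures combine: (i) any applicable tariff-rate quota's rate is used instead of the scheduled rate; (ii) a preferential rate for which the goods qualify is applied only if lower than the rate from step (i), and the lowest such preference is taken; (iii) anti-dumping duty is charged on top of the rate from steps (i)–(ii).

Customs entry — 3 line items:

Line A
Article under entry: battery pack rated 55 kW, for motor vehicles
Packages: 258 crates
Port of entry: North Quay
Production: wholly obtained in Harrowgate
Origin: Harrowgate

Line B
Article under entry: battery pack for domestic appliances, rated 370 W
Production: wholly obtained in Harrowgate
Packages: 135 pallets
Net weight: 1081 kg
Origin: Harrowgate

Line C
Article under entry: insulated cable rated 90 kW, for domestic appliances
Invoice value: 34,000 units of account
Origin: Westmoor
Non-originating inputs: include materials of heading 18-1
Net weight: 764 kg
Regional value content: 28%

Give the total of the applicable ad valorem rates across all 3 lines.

Line A: battery pack → 18-2; rated 55 kW → 18-2-1; for motor vehicles → 18-2-1-1. Scheduled 25%. Harrowgate agreement on 18-1-2-3: 18-2-1-1 not covered. → 25%.
Line B: battery pack → 18-2; rated 370 W → 18-2-3; for domestic appliances → 18-2-3-2. Scheduled 20%. quota on 18-2-3 open → in-quota 1%; Harrowgate agreement on 18-1-2-3: 18-2-3-2 not covered. → 1%.
Line C: insulated cable → 18-1; rated 90 kW → 18-1-3; for domestic appliances → 18-1-3-2. Scheduled 12%. Westmoor agreement on 18-1-3: CTH not met; Westmoor agreement on 18-3-3-3: 18-1-3-2 not covered. → 12%.
Sum: 25% + 1% + 12% = 38%.

38%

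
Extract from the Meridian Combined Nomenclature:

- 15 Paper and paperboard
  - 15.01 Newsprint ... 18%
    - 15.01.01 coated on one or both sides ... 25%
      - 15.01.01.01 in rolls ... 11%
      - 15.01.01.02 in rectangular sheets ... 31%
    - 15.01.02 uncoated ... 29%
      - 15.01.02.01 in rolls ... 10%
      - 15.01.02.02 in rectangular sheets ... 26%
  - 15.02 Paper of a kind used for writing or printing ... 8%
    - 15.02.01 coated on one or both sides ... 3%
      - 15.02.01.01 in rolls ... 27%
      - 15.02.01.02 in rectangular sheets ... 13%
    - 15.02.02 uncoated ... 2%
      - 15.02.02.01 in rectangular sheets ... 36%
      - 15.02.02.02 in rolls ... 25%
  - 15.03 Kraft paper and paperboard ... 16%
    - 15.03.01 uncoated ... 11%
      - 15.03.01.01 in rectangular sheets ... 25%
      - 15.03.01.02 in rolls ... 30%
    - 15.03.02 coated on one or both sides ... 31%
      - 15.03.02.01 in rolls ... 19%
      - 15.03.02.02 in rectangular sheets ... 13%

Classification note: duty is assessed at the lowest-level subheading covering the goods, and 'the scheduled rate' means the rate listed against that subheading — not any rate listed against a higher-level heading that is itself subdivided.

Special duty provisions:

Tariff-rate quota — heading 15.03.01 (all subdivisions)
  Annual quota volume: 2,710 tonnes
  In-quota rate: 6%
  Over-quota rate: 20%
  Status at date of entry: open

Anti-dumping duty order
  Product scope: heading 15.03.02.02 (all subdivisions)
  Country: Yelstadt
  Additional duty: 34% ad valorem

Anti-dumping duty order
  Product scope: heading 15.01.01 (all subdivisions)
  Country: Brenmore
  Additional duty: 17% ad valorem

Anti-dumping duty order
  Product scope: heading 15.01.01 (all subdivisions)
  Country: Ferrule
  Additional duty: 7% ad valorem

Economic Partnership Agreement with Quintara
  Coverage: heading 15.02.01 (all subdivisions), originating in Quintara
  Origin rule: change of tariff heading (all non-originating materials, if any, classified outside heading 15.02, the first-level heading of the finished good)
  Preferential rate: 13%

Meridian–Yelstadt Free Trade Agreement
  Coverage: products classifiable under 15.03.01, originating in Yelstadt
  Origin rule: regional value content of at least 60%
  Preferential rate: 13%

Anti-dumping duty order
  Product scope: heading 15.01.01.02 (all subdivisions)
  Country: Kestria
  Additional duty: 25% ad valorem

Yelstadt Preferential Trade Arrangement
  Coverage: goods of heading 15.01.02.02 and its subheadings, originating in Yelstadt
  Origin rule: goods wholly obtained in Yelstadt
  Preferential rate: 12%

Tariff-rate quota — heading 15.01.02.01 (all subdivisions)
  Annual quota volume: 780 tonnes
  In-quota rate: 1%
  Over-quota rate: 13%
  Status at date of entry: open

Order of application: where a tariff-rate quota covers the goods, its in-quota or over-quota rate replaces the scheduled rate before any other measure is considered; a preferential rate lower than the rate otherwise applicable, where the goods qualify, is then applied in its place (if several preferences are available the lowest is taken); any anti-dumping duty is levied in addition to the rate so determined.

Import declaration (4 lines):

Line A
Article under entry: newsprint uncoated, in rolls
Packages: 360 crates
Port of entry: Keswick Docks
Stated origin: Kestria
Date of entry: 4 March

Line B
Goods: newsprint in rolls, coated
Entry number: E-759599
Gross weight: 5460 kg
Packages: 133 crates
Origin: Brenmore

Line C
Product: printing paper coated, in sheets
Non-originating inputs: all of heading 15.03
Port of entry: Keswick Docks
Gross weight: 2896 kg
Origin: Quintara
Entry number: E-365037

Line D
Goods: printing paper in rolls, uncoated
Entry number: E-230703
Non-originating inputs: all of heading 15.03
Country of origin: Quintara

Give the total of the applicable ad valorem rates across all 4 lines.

Line A: newsprint → 15.01; uncoated → 15.01.02; in rolls → 15.01.02.01. Scheduled 10%. quota on 15.01.02.01 open → in-quota 1%. → 1%.
Line B: newsprint → 15.01; coated → 15.01.01; in rolls → 15.01.01.01. Scheduled 11%. anti-dumping (Brenmore, 15.01.01): +17%; total 11% + 17% = 28%. → 28%.
Line C: printing paper → 15.02; coated → 15.02.01; in sheets → 15.02.01.02. Scheduled 13%. Quintara agreement on 15.02.01: CTH met → 13% available; preference 13% not lower than 13% → no reduction. → 13%.
Line D: printing paper → 15.02; uncoated → 15.02.02; in rolls → 15.02.02.02. Scheduled 25%. Quintara agreement on 15.02.01: 15.02.02.02 not covered. → 25%.
Sum: 1% + 28% + 13% + 25% = 67%.

67%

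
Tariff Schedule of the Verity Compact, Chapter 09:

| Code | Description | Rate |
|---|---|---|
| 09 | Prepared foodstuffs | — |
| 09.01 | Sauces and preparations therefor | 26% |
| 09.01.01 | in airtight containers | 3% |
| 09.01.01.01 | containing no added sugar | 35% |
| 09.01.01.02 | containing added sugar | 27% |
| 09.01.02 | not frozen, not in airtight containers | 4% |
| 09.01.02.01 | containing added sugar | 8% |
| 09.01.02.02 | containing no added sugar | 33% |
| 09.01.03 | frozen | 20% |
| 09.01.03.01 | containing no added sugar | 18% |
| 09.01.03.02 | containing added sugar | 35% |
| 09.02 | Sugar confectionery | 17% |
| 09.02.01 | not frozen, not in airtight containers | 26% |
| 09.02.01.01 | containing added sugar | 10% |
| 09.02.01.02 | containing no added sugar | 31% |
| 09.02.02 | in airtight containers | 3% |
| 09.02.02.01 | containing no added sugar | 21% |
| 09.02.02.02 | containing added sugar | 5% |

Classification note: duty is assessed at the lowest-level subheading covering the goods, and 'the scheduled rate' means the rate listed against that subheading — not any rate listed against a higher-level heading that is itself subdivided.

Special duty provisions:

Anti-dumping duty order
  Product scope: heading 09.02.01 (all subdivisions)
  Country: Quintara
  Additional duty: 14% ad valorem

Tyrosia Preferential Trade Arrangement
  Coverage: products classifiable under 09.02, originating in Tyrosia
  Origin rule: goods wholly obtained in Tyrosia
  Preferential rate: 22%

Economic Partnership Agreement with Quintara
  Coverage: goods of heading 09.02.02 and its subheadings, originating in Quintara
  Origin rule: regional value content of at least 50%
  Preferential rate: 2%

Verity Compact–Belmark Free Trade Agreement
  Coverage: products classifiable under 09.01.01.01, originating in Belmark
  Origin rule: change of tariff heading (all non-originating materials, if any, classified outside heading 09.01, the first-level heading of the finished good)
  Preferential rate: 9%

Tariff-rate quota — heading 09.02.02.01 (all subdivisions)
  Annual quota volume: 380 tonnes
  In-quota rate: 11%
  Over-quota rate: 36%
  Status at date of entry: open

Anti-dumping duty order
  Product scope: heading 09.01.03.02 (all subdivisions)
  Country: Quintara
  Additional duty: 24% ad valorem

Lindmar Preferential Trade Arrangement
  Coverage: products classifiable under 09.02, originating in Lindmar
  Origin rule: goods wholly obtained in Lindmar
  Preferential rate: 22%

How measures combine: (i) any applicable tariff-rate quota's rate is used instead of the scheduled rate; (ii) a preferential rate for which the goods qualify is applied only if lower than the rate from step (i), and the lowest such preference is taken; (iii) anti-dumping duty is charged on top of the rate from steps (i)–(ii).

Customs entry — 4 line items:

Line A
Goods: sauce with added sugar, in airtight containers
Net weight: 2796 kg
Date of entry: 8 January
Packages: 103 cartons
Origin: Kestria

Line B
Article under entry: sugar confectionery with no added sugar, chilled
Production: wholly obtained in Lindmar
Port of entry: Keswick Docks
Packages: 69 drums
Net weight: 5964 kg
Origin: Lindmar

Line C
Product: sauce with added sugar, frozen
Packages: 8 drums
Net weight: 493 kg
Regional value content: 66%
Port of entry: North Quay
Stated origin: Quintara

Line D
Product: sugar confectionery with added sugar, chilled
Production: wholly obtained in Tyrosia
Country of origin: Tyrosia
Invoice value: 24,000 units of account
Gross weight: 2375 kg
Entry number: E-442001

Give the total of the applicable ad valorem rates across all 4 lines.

118%

Line A: sauce → 09.01; in airtight containers → 09.01.01; with added sugar → 09.01.01.02. Scheduled 27%. No special measure applies. → 27%.
Line B: sugar confectionery → 09.02; chilled → 09.02.01; with no added sugar → 09.02.01.02. Scheduled 31%. Lindmar agreement on 09.02: wholly obtained → 22% available; preferential 22%. → 22%.
Line C: sauce → 09.01; frozen → 09.01.03; with added sugar → 09.01.03.02. Scheduled 35%. Quintara agreement on 09.02.02: 09.01.03.02 not covered; anti-dumping (Quintara, 09.01.03.02): +24%; total 35% + 24% = 59%. → 59%.
Line D: sugar confectionery → 09.02; chilled → 09.02.01; with added sugar → 09.02.01.01. Scheduled 10%. Tyrosia agreement on 09.02: wholly obtained → 22% available; preference 22% not lower than 10% → no reduction. → 10%.
Sum: 27% + 22% + 59% + 10% = 118%.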